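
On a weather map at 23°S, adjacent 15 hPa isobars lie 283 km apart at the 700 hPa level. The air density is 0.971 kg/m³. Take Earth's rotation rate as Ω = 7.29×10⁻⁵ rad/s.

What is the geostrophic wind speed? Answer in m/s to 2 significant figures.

Coriolis parameter at 23°S:
f = 2Ω sin φ = 2 × 7.29×10⁻⁵ × sin 23° = 5.70×10⁻⁵ s⁻¹
Pressure gradient: |∂P/∂n| = 1500 Pa / 283000 m = 5.30×10⁻³ Pa/m
Geostrophic balance (pressure-gradient force = Coriolis force):
V_g = (1/(fρ)) |∂P/∂n| = 5.30×10⁻³ / (5.70×10⁻⁵ × 0.971) = 95.8 m/s

96 m/s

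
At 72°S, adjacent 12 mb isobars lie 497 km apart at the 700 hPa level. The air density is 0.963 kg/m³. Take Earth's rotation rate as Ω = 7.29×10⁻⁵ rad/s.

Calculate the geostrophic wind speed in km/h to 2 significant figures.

Coriolis parameter at 72°S:
f = 2Ω sin φ = 2 × 7.29×10⁻⁵ × sin 72° = 1.39×10⁻⁴ s⁻¹
Pressure gradient: |∂P/∂n| = 1200 Pa / 497000 m = 2.41×10⁻³ Pa/m
Geostrophic balance (pressure-gradient force = Coriolis force):
V_g = (1/(fρ)) |∂P/∂n| = 2.41×10⁻³ / (1.39×10⁻⁴ × 0.963) = 18.1 m/s
Converting: 18.1 m/s × 3.6 = 65 km/h

65 km/h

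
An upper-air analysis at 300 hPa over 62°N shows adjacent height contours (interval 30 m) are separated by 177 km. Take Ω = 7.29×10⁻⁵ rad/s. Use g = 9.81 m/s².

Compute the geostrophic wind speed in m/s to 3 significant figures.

Coriolis parameter at 62°N:
f = 2Ω sin φ = 2 × 7.29×10⁻⁵ × sin 62° = 1.29×10⁻⁴ s⁻¹
Height gradient: |∂Z/∂n| = 30 m / 177000 m = 1.69×10⁻⁴
On a pressure surface, geostrophic balance gives V_g = (g/f)|∂Z/∂n|:
V_g = 9.81 × 1.69×10⁻⁴ / 1.29×10⁻⁴ = 12.9 m/s

12.9 m/s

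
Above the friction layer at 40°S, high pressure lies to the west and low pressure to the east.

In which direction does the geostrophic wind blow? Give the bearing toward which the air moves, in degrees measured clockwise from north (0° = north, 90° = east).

The pressure-gradient force points toward the east (bearing 090°).
Geostrophic balance: in the Southern Hemisphere the Coriolis force deflects motion to the left, so the geostrophic wind blows 90° to the left of the pressure-gradient force (low pressure on the right).
Rotating 090° by 90° counterclockwise gives 000° — the wind blows toward the north.

000°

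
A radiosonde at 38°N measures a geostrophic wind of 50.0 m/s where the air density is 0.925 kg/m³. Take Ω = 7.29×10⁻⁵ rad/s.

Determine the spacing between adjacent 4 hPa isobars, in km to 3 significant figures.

96.3 km

Coriolis parameter at 38°N:
f = 2Ω sin φ = 2 × 7.29×10⁻⁵ × sin 38° = 8.98×10⁻⁵ s⁻¹
Geostrophic balance rearranged: |∂P/∂n| = f ρ V_g
|∂P/∂n| = 8.98×10⁻⁵ × 0.925 × 50.0 = 4.15×10⁻³ Pa/m
Isobar spacing: Δn = ΔP/|∂P/∂n| = 400 Pa / 4.15×10⁻³ Pa/m = 96349 m ≈ 96.3 km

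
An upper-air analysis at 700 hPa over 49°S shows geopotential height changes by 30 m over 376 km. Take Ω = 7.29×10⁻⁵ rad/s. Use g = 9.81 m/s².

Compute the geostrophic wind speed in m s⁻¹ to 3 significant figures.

Coriolis parameter at 49°S:
f = 2Ω sin φ = 2 × 7.29×10⁻⁵ × sin 49° = 1.10×10⁻⁴ s⁻¹
Height gradient: |∂Z/∂n| = 30 m / 376000 m = 7.98×10⁻⁵
On a pressure surface, geostrophic balance gives V_g = (g/f)|∂Z/∂n|:
V_g = 9.81 × 7.98×10⁻⁵ / 1.10×10⁻⁴ = 7.11 m/s

7.11 m s⁻¹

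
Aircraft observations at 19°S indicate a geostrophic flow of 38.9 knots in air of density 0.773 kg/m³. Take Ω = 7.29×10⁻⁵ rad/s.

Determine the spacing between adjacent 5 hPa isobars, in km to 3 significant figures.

Coriolis parameter at 19°S:
f = 2Ω sin φ = 2 × 7.29×10⁻⁵ × sin 19° = 4.75×10⁻⁵ s⁻¹
Wind speed in SI: 38.9 knots = 20.0 m/s
Geostrophic balance rearranged: |∂P/∂n| = f ρ V_g
|∂P/∂n| = 4.75×10⁻⁵ × 0.773 × 20.0 = 7.34×10⁻⁴ Pa/m
Isobar spacing: Δn = ΔP/|∂P/∂n| = 500 Pa / 7.34×10⁻⁴ Pa/m = 680931 m ≈ 681 km

681 km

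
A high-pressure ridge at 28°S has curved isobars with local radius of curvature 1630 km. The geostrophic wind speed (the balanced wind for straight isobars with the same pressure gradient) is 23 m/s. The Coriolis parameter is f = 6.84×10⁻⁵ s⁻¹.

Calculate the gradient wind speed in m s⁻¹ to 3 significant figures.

32.4 m s⁻¹

Around a high, pressure-gradient force acts outward with centrifugal, so Coriolis balances both:
fV = (1/ρ)|∂P/∂n| + V²/R  →  V² − fR·V + fR·V_g = 0
With fR = 6.84×10⁻⁵ × 1630×10³ m = 111 m/s:
V = [fR − √((fR)² − 4 fR V_g)]/2 = [111 − √(111² − 4×111×23)]/2 = 32.4 m/s
Supergeostrophic (V > V_g = 23 m/s), as expected around a high.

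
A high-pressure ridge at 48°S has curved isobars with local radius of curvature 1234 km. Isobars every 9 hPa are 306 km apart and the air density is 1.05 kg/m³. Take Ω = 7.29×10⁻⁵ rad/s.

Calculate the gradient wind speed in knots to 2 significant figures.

Coriolis parameter at 48°S:
f = 2Ω sin φ = 2 × 7.29×10⁻⁵ × sin 48° = 1.08×10⁻⁴ s⁻¹
Pressure gradient: |∂P/∂n| = 900 Pa / 306000 m = 2.94×10⁻³ Pa/m
Geostrophic speed: V_g = |∂P/∂n|/(fρ) = 2.94×10⁻³/(1.08×10⁻⁴ × 1.05) = 25.9 m/s
Around a high, pressure-gradient force acts outward with centrifugal, so Coriolis balances both:
fV = (1/ρ)|∂P/∂n| + V²/R  →  V² − fR·V + fR·V_g = 0
With fR = 1.08×10⁻⁴ × 1234×10³ m = 134 m/s:
V = [fR − √((fR)² − 4 fR V_g)]/2 = [134 − √(134² − 4×134×25.9)]/2 = 35 m/s
Supergeostrophic (V > V_g = 25.9 m/s), as expected around a high.
Converting: 35 m/s × 1.944 = 68 knots

68 knots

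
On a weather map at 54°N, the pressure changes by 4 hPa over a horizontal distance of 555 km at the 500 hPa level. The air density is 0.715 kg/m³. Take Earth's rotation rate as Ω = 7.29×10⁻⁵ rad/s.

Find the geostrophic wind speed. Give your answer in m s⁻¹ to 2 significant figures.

Coriolis parameter at 54°N:
f = 2Ω sin φ = 2 × 7.29×10⁻⁵ × sin 54° = 1.18×10⁻⁴ s⁻¹
Pressure gradient: |∂P/∂n| = 400 Pa / 555000 m = 7.21×10⁻⁴ Pa/m
Geostrophic balance (pressure-gradient force = Coriolis force):
V_g = (1/(fρ)) |∂P/∂n| = 7.21×10⁻⁴ / (1.18×10⁻⁴ × 0.715) = 8.55 m/s

8.5 m s⁻¹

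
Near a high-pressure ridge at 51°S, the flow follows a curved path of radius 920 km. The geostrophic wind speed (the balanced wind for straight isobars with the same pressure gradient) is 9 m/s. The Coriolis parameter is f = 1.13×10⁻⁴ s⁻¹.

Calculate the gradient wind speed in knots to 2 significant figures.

Around a high, pressure-gradient force acts outward with centrifugal, so Coriolis balances both:
fV = (1/ρ)|∂P/∂n| + V²/R  →  V² − fR·V + fR·V_g = 0
With fR = 1.13×10⁻⁴ × 920×10³ m = 104 m/s:
V = [fR − √((fR)² − 4 fR V_g)]/2 = [104 − √(104² − 4×104×9)]/2 = 9.95 m/s
Supergeostrophic (V > V_g = 9 m/s), as expected around a high.
Converting: 9.95 m/s × 1.944 = 19 knots

19 knots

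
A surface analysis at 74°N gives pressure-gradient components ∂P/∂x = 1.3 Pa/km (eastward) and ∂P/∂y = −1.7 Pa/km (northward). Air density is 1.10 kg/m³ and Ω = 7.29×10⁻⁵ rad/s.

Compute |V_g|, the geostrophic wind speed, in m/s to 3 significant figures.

Coriolis parameter at 74°N:
f = 2Ω sin φ = 2 × 7.29×10⁻⁵ × sin 74° = 1.40×10⁻⁴ s⁻¹
Component geostrophic relations (x east, y north):
u_g = −(1/(fρ)) ∂P/∂y,  v_g = (1/(fρ)) ∂P/∂x
u_g = −(−1.7×10⁻³)/(1.40×10⁻⁴ × 1.10) = 11.0 m/s;  v_g = (1.3×10⁻³)/(1.40×10⁻⁴ × 1.10) = 8.43 m/s
|V_g| = √(u_g² + v_g²) = 13.9 m/s

13.9 m/s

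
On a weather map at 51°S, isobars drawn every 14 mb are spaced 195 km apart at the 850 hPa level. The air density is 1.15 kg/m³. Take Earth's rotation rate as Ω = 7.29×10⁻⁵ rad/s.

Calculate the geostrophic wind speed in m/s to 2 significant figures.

Coriolis parameter at 51°S:
f = 2Ω sin φ = 2 × 7.29×10⁻⁵ × sin 51° = 1.13×10⁻⁴ s⁻¹
Pressure gradient: |∂P/∂n| = 1400 Pa / 195000 m = 7.18×10⁻³ Pa/m
Geostrophic balance (pressure-gradient force = Coriolis force):
V_g = (1/(fρ)) |∂P/∂n| = 7.18×10⁻³ / (1.13×10⁻⁴ × 1.15) = 55.1 m/s

55 m/s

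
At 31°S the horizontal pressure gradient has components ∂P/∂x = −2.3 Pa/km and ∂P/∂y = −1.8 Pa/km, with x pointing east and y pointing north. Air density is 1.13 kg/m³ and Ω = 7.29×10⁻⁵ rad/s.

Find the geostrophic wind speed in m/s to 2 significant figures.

34 m/s

Coriolis parameter at 31°S:
f = 2Ω sin φ = 2 × 7.29×10⁻⁵ × sin 31° = 7.51×10⁻⁵ s⁻¹
In the Southern Hemisphere f is negative: f = −7.51×10⁻⁵ s⁻¹.
Component geostrophic relations (x east, y north):
u_g = −(1/(fρ)) ∂P/∂y,  v_g = (1/(fρ)) ∂P/∂x
u_g = −(−1.8×10⁻³)/(−7.51×10⁻⁵ × 1.13) = −21.2 m/s;  v_g = (−2.3×10⁻³)/(−7.51×10⁻⁵ × 1.13) = 27.1 m/s
|V_g| = √(u_g² + v_g²) = 34.4 m/s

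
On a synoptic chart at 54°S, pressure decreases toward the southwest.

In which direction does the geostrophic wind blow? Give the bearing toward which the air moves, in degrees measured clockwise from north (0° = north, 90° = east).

The pressure-gradient force points toward the southwest (bearing 225°).
Geostrophic balance: in the Southern Hemisphere the Coriolis force deflects motion to the left, so the geostrophic wind blows 90° to the left of the pressure-gradient force (low pressure on the right).
Rotating 225° by 90° counterclockwise gives 135° — the wind blows toward the southeast.

135°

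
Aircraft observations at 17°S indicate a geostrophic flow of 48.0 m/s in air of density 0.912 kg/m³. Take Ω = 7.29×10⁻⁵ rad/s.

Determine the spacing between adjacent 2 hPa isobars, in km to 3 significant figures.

107 km

Coriolis parameter at 17°S:
f = 2Ω sin φ = 2 × 7.29×10⁻⁵ × sin 17° = 4.26×10⁻⁵ s⁻¹
Geostrophic balance rearranged: |∂P/∂n| = f ρ V_g
|∂P/∂n| = 4.26×10⁻⁵ × 0.912 × 48.0 = 1.87×10⁻³ Pa/m
Isobar spacing: Δn = ΔP/|∂P/∂n| = 200 Pa / 1.87×10⁻³ Pa/m = 107177 m ≈ 107 km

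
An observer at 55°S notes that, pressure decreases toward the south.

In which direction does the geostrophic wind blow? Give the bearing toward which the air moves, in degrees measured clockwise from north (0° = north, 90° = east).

The pressure-gradient force points toward the south (bearing 180°).
Geostrophic balance: in the Southern Hemisphere the Coriolis force deflects motion to the left, so the geostrophic wind blows 90° to the left of the pressure-gradient force (low pressure on the right).
Rotating 180° by 90° counterclockwise gives 090° — the wind blows toward the east.

090°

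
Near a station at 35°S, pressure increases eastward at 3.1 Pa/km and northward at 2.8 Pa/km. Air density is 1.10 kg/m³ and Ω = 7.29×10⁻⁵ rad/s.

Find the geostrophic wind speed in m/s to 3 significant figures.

Coriolis parameter at 35°S:
f = 2Ω sin φ = 2 × 7.29×10⁻⁵ × sin 35° = 8.36×10⁻⁵ s⁻¹
In the Southern Hemisphere f is negative: f = −8.36×10⁻⁵ s⁻¹.
Component geostrophic relations (x east, y north):
u_g = −(1/(fρ)) ∂P/∂y,  v_g = (1/(fρ)) ∂P/∂x
u_g = −(2.8×10⁻³)/(−8.36×10⁻⁵ × 1.10) = 30.4 m/s;  v_g = (3.1×10⁻³)/(−8.36×10⁻⁵ × 1.10) = −33.7 m/s
|V_g| = √(u_g² + v_g²) = 45.4 m/s

45.4 m/s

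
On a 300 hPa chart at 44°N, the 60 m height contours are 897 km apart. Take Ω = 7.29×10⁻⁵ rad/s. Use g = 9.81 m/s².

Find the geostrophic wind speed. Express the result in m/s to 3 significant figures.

6.48 m/s

Coriolis parameter at 44°N:
f = 2Ω sin φ = 2 × 7.29×10⁻⁵ × sin 44° = 1.01×10⁻⁴ s⁻¹
Height gradient: |∂Z/∂n| = 60 m / 897000 m = 6.69×10⁻⁵
On a pressure surface, geostrophic balance gives V_g = (g/f)|∂Z/∂n|:
V_g = 9.81 × 6.69×10⁻⁵ / 1.01×10⁻⁴ = 6.48 m/s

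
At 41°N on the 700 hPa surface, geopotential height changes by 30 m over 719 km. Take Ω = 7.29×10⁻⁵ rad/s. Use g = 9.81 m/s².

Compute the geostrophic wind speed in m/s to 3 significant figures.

Coriolis parameter at 41°N:
f = 2Ω sin φ = 2 × 7.29×10⁻⁵ × sin 41° = 9.57×10⁻⁵ s⁻¹
Height gradient: |∂Z/∂n| = 30 m / 719000 m = 4.17×10⁻⁵
On a pressure surface, geostrophic balance gives V_g = (g/f)|∂Z/∂n|:
V_g = 9.81 × 4.17×10⁻⁵ / 9.57×10⁻⁵ = 4.28 m/s

4.28 m/s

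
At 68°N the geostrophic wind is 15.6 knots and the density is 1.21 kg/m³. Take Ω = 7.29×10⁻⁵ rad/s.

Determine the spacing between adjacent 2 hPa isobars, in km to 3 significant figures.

152 km

Coriolis parameter at 68°N:
f = 2Ω sin φ = 2 × 7.29×10⁻⁵ × sin 68° = 1.35×10⁻⁴ s⁻¹
Wind speed in SI: 15.6 knots = 8.03 m/s
Geostrophic balance rearranged: |∂P/∂n| = f ρ V_g
|∂P/∂n| = 1.35×10⁻⁴ × 1.21 × 8.03 = 1.31×10⁻³ Pa/m
Isobar spacing: Δn = ΔP/|∂P/∂n| = 200 Pa / 1.31×10⁻³ Pa/m = 152356 m ≈ 152 km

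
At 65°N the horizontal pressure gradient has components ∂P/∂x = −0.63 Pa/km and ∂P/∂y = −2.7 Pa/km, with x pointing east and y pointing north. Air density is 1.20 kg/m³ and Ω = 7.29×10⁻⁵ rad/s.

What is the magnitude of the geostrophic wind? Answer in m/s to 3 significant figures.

17.5 m/s

Coriolis parameter at 65°N:
f = 2Ω sin φ = 2 × 7.29×10⁻⁵ × sin 65° = 1.32×10⁻⁴ s⁻¹
Component geostrophic relations (x east, y north):
u_g = −(1/(fρ)) ∂P/∂y,  v_g = (1/(fρ)) ∂P/∂x
u_g = −(−2.7×10⁻³)/(1.32×10⁻⁴ × 1.20) = 17.0 m/s;  v_g = (−0.63×10⁻³)/(1.32×10⁻⁴ × 1.20) = −3.97 m/s
|V_g| = √(u_g² + v_g²) = 17.5 m/s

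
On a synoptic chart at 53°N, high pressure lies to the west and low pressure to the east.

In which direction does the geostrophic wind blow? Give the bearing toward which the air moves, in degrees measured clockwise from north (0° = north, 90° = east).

180°

The pressure-gradient force points toward the east (bearing 090°).
Geostrophic balance: in the Northern Hemisphere the Coriolis force deflects motion to the right, so the geostrophic wind blows 90° to the right of the pressure-gradient force (low pressure on the left).
Rotating 090° by 90° clockwise gives 180° — the wind blows toward the south.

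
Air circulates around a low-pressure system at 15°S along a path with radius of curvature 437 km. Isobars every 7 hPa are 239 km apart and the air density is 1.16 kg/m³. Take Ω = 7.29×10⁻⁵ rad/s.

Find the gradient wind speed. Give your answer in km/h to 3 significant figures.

93.5 km/h

Coriolis parameter at 15°S:
f = 2Ω sin φ = 2 × 7.29×10⁻⁵ × sin 15° = 3.77×10⁻⁵ s⁻¹
Pressure gradient: |∂P/∂n| = 700 Pa / 239000 m = 2.93×10⁻³ Pa/m
Geostrophic speed: V_g = |∂P/∂n|/(fρ) = 2.93×10⁻³/(3.77×10⁻⁵ × 1.16) = 66.9 m/s
Around a low, centrifugal force acts outward with Coriolis, so pressure-gradient force balances both:
(1/ρ)|∂P/∂n| = fV + V²/R  →  V² + fR·V − fR·V_g = 0
With fR = 3.77×10⁻⁵ × 437×10³ m = 16.5 m/s:
V = [−fR + √((fR)² + 4 fR V_g)]/2 = [−16.5 + √(16.5² + 4×16.5×66.9)]/2 = 26 m/s
Subgeostrophic (V < V_g = 66.9 m/s), as expected around a low.
Converting: 26 m/s × 3.6 = 93.5 km/h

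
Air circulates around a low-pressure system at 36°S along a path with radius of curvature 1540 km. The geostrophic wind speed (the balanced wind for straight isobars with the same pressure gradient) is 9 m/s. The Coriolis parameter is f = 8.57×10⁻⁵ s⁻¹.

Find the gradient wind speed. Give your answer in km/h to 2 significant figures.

Around a low, centrifugal force acts outward with Coriolis, so pressure-gradient force balances both:
(1/ρ)|∂P/∂n| = fV + V²/R  →  V² + fR·V − fR·V_g = 0
With fR = 8.57×10⁻⁵ × 1540×10³ m = 132 m/s:
V = [−fR + √((fR)² + 4 fR V_g)]/2 = [−132 + √(132² + 4×132×9)]/2 = 8.46 m/s
Subgeostrophic (V < V_g = 9 m/s), as expected around a low.
Converting: 8.46 m/s × 3.6 = 30 km/h

30 km/h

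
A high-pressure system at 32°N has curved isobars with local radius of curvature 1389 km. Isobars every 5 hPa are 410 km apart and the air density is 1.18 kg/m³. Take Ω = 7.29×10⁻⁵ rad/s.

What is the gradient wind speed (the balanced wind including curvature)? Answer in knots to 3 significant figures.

Coriolis parameter at 32°N:
f = 2Ω sin φ = 2 × 7.29×10⁻⁵ × sin 32° = 7.73×10⁻⁵ s⁻¹
Pressure gradient: |∂P/∂n| = 500 Pa / 410000 m = 1.22×10⁻³ Pa/m
Geostrophic speed: V_g = |∂P/∂n|/(fρ) = 1.22×10⁻³/(7.73×10⁻⁵ × 1.18) = 13.4 m/s
Around a high, pressure-gradient force acts outward with centrifugal, so Coriolis balances both:
fV = (1/ρ)|∂P/∂n| + V²/R  →  V² − fR·V + fR·V_g = 0
With fR = 7.73×10⁻⁵ × 1389×10³ m = 107 m/s:
V = [fR − √((fR)² − 4 fR V_g)]/2 = [107 − √(107² − 4×107×13.4)]/2 = 15.7 m/s
Supergeostrophic (V > V_g = 13.4 m/s), as expected around a high.
Converting: 15.7 m/s × 1.944 = 30.4 knots

30.4 knots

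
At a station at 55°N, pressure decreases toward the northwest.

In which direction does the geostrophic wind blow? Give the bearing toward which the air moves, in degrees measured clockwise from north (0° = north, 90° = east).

The pressure-gradient force points toward the northwest (bearing 315°).
Geostrophic balance: in the Northern Hemisphere the Coriolis force deflects motion to the right, so the geostrophic wind blows 90° to the right of the pressure-gradient force (low pressure on the left).
Rotating 315° by 90° clockwise gives 045° — the wind blows toward the northeast.

045°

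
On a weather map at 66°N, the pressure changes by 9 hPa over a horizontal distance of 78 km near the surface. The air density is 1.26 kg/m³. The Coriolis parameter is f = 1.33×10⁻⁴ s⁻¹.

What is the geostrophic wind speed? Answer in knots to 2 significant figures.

130 knots

Pressure gradient: |∂P/∂n| = 900 Pa / 78000 m = 1.15×10⁻² Pa/m
Geostrophic balance (pressure-gradient force = Coriolis force):
V_g = (1/(fρ)) |∂P/∂n| = 1.15×10⁻² / (1.33×10⁻⁴ × 1.26) = 68.9 m/s
Converting: 68.9 m/s × 1.944 = 130 knots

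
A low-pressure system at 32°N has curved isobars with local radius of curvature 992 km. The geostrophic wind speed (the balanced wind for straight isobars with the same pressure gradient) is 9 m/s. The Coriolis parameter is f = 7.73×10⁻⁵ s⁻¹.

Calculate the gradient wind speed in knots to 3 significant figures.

Around a low, centrifugal force acts outward with Coriolis, so pressure-gradient force balances both:
(1/ρ)|∂P/∂n| = fV + V²/R  →  V² + fR·V − fR·V_g = 0
With fR = 7.73×10⁻⁵ × 992×10³ m = 76.7 m/s:
V = [−fR + √((fR)² + 4 fR V_g)]/2 = [−76.7 + √(76.7² + 4×76.7×9)]/2 = 8.14 m/s
Subgeostrophic (V < V_g = 9 m/s), as expected around a low.
Converting: 8.14 m/s × 1.944 = 15.8 knots

15.8 knots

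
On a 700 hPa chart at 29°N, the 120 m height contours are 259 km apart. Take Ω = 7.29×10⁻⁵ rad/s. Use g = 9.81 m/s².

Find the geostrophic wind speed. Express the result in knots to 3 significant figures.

125 knots

Coriolis parameter at 29°N:
f = 2Ω sin φ = 2 × 7.29×10⁻⁵ × sin 29° = 7.07×10⁻⁵ s⁻¹
Height gradient: |∂Z/∂n| = 120 m / 259000 m = 4.63×10⁻⁴
On a pressure surface, geostrophic balance gives V_g = (g/f)|∂Z/∂n|:
V_g = 9.81 × 4.63×10⁻⁴ / 7.07×10⁻⁵ = 64.3 m/s
Converting: 64.3 m/s × 1.944 = 125 knots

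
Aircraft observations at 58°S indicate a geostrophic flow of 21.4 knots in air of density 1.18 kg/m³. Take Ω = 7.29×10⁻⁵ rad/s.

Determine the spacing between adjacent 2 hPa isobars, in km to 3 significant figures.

125 km

Coriolis parameter at 58°S:
f = 2Ω sin φ = 2 × 7.29×10⁻⁵ × sin 58° = 1.24×10⁻⁴ s⁻¹
Wind speed in SI: 21.4 knots = 11.0 m/s
Geostrophic balance rearranged: |∂P/∂n| = f ρ V_g
|∂P/∂n| = 1.24×10⁻⁴ × 1.18 × 11.0 = 1.61×10⁻³ Pa/m
Isobar spacing: Δn = ΔP/|∂P/∂n| = 200 Pa / 1.61×10⁻³ Pa/m = 124514 m ≈ 125 km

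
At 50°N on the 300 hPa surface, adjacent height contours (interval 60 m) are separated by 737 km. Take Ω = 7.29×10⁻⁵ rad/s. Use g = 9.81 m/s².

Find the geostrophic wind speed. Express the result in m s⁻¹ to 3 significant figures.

Coriolis parameter at 50°N:
f = 2Ω sin φ = 2 × 7.29×10⁻⁵ × sin 50° = 1.12×10⁻⁴ s⁻¹
Height gradient: |∂Z/∂n| = 60 m / 737000 m = 8.14×10⁻⁵
On a pressure surface, geostrophic balance gives V_g = (g/f)|∂Z/∂n|:
V_g = 9.81 × 8.14×10⁻⁵ / 1.12×10⁻⁴ = 7.15 m/s

7.15 m s⁻¹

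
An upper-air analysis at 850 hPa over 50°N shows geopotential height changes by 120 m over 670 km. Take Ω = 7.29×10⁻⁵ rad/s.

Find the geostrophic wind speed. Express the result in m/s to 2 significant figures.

Coriolis parameter at 50°N:
f = 2Ω sin φ = 2 × 7.29×10⁻⁵ × sin 50° = 1.12×10⁻⁴ s⁻¹
Height gradient: |∂Z/∂n| = 120 m / 670000 m = 1.79×10⁻⁴
On a pressure surface, geostrophic balance gives V_g = (g/f)|∂Z/∂n|:
V_g = 9.81 × 1.79×10⁻⁴ / 1.12×10⁻⁴ = 15.7 m/s

16 m/s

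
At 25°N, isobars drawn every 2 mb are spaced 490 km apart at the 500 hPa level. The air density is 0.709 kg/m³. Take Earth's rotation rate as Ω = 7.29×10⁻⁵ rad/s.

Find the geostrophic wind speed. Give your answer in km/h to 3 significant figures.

Coriolis parameter at 25°N:
f = 2Ω sin φ = 2 × 7.29×10⁻⁵ × sin 25° = 6.16×10⁻⁵ s⁻¹
Pressure gradient: |∂P/∂n| = 200 Pa / 490000 m = 4.08×10⁻⁴ Pa/m
Geostrophic balance (pressure-gradient force = Coriolis force):
V_g = (1/(fρ)) |∂P/∂n| = 4.08×10⁻⁴ / (6.16×10⁻⁵ × 0.709) = 9.34 m/s
Converting: 9.34 m/s × 3.6 = 33.6 km/h

33.6 km/h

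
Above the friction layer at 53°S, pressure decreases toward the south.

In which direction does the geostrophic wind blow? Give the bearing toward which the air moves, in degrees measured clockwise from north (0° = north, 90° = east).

090°

The pressure-gradient force points toward the south (bearing 180°).
Geostrophic balance: in the Southern Hemisphere the Coriolis force deflects motion to the left, so the geostrophic wind blows 90° to the left of the pressure-gradient force (low pressure on the right).
Rotating 180° by 90° counterclockwise gives 090° — the wind blows toward the east.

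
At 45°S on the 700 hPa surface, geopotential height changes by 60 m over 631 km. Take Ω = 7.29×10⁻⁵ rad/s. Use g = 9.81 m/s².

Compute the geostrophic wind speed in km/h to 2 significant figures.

Coriolis parameter at 45°S:
f = 2Ω sin φ = 2 × 7.29×10⁻⁵ × sin 45° = 1.03×10⁻⁴ s⁻¹
Height gradient: |∂Z/∂n| = 60 m / 631000 m = 9.51×10⁻⁵
On a pressure surface, geostrophic balance gives V_g = (g/f)|∂Z/∂n|:
V_g = 9.81 × 9.51×10⁻⁵ / 1.03×10⁻⁴ = 9.05 m/s
Converting: 9.05 m/s × 3.6 = 33 km/h

33 km/h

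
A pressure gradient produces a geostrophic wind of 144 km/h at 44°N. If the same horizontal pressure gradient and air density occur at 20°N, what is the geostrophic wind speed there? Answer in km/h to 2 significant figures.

290 km/h

With the same pressure gradient and density, V_g ∝ 1/f ∝ 1/sin φ.
V₂ = V₁ · sin φ₁ / sin φ₂ = 144 × sin 44° / sin 20°
V₂ = 144 × 0.6947/0.3420 = 290 km/h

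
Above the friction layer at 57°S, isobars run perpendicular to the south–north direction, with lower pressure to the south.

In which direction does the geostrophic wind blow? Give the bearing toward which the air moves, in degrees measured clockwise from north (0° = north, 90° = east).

090°

The pressure-gradient force points toward the south (bearing 180°).
Geostrophic balance: in the Southern Hemisphere the Coriolis force deflects motion to the left, so the geostrophic wind blows 90° to the left of the pressure-gradient force (low pressure on the right).
Rotating 180° by 90° counterclockwise gives 090° — the wind blows toward the east.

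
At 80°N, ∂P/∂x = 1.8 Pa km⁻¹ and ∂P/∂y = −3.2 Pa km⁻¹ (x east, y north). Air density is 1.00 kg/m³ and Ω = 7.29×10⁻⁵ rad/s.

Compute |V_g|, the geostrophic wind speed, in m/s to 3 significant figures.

Coriolis parameter at 80°N:
f = 2Ω sin φ = 2 × 7.29×10⁻⁵ × sin 80° = 1.44×10⁻⁴ s⁻¹
Component geostrophic relations (x east, y north):
u_g = −(1/(fρ)) ∂P/∂y,  v_g = (1/(fρ)) ∂P/∂x
u_g = −(−3.2×10⁻³)/(1.44×10⁻⁴ × 1.00) = 22.3 m/s;  v_g = (1.8×10⁻³)/(1.44×10⁻⁴ × 1.00) = 12.5 m/s
|V_g| = √(u_g² + v_g²) = 25.6 m/s

25.6 m/s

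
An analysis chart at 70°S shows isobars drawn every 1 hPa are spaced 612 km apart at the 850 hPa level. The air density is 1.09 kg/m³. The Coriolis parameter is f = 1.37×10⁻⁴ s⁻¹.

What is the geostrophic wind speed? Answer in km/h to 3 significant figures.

Pressure gradient: |∂P/∂n| = 100 Pa / 612000 m = 1.63×10⁻⁴ Pa/m
Geostrophic balance (pressure-gradient force = Coriolis force):
V_g = (1/(fρ)) |∂P/∂n| = 1.63×10⁻⁴ / (1.37×10⁻⁴ × 1.09) = 1.09 m/s
Converting: 1.09 m/s × 3.6 = 3.94 km/h

3.94 km/h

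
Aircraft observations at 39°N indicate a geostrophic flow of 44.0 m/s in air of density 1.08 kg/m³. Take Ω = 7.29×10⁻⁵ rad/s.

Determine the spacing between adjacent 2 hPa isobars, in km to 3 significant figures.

45.9 km

Coriolis parameter at 39°N:
f = 2Ω sin φ = 2 × 7.29×10⁻⁵ × sin 39° = 9.18×10⁻⁵ s⁻¹
Geostrophic balance rearranged: |∂P/∂n| = f ρ V_g
|∂P/∂n| = 9.18×10⁻⁵ × 1.08 × 44.0 = 4.36×10⁻³ Pa/m
Isobar spacing: Δn = ΔP/|∂P/∂n| = 200 Pa / 4.36×10⁻³ Pa/m = 45870 m ≈ 45.9 km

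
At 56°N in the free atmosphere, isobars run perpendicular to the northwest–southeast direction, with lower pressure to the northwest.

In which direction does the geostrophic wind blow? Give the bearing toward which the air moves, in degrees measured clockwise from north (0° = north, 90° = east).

The pressure-gradient force points toward the northwest (bearing 315°).
Geostrophic balance: in the Northern Hemisphere the Coriolis force deflects motion to the right, so the geostrophic wind blows 90° to the right of the pressure-gradient force (low pressure on the left).
Rotating 315° by 90° clockwise gives 045° — the wind blows toward the northeast.

045°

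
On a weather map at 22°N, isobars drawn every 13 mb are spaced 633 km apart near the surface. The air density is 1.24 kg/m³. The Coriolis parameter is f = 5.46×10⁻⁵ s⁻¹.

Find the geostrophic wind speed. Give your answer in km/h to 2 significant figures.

Pressure gradient: |∂P/∂n| = 1300 Pa / 633000 m = 2.05×10⁻³ Pa/m
Geostrophic balance (pressure-gradient force = Coriolis force):
V_g = (1/(fρ)) |∂P/∂n| = 2.05×10⁻³ / (5.46×10⁻⁵ × 1.24) = 30.3 m/s
Converting: 30.3 m/s × 3.6 = 110 km/h

110 km/h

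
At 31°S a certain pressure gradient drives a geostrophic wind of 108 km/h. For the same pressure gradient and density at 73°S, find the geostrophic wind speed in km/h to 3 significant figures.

With the same pressure gradient and density, V_g ∝ 1/f ∝ 1/sin φ.
V₂ = V₁ · sin φ₁ / sin φ₂ = 108 × sin 31° / sin 73°
V₂ = 108 × 0.5150/0.9563 = 58.2 km/h

58.2 km/h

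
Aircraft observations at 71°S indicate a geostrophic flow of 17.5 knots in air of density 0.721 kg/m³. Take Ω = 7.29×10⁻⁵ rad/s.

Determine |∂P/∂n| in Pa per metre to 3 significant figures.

Coriolis parameter at 71°S:
f = 2Ω sin φ = 2 × 7.29×10⁻⁵ × sin 71° = 1.38×10⁻⁴ s⁻¹
Wind speed in SI: 17.5 knots = 9.00 m/s
Geostrophic balance rearranged: |∂P/∂n| = f ρ V_g
|∂P/∂n| = 1.38×10⁻⁴ × 0.721 × 9.00 = 8.95×10⁻⁴ Pa/m

8.95×10⁻⁴ Pa/m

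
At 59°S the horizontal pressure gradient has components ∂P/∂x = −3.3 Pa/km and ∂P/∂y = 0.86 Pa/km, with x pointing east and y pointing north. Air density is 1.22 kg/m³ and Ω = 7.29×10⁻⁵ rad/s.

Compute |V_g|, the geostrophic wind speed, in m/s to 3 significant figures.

22.4 m/s

Coriolis parameter at 59°S:
f = 2Ω sin φ = 2 × 7.29×10⁻⁵ × sin 59° = 1.25×10⁻⁴ s⁻¹
In the Southern Hemisphere f is negative: f = −1.25×10⁻⁴ s⁻¹.
Component geostrophic relations (x east, y north):
u_g = −(1/(fρ)) ∂P/∂y,  v_g = (1/(fρ)) ∂P/∂x
u_g = −(0.86×10⁻³)/(−1.25×10⁻⁴ × 1.22) = 5.64 m/s;  v_g = (−3.3×10⁻³)/(−1.25×10⁻⁴ × 1.22) = 21.6 m/s
|V_g| = √(u_g² + v_g²) = 22.4 m/s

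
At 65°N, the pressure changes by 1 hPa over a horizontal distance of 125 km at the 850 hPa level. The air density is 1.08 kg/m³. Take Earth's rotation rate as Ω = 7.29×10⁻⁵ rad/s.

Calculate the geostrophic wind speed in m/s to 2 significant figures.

Coriolis parameter at 65°N:
f = 2Ω sin φ = 2 × 7.29×10⁻⁵ × sin 65° = 1.32×10⁻⁴ s⁻¹
Pressure gradient: |∂P/∂n| = 100 Pa / 125000 m = 8.00×10⁻⁴ Pa/m
Geostrophic balance (pressure-gradient force = Coriolis force):
V_g = (1/(fρ)) |∂P/∂n| = 8.00×10⁻⁴ / (1.32×10⁻⁴ × 1.08) = 5.61 m/s

5.6 m/s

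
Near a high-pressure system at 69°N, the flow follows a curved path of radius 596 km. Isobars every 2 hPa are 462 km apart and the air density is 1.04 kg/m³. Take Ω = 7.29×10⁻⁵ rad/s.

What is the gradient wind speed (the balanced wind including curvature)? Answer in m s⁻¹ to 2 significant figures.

3.2 m s⁻¹

Coriolis parameter at 69°N:
f = 2Ω sin φ = 2 × 7.29×10⁻⁵ × sin 69° = 1.36×10⁻⁴ s⁻¹
Pressure gradient: |∂P/∂n| = 200 Pa / 462000 m = 4.33×10⁻⁴ Pa/m
Geostrophic speed: V_g = |∂P/∂n|/(fρ) = 4.33×10⁻⁴/(1.36×10⁻⁴ × 1.04) = 3.06 m/s
Around a high, pressure-gradient force acts outward with centrifugal, so Coriolis balances both:
fV = (1/ρ)|∂P/∂n| + V²/R  →  V² − fR·V + fR·V_g = 0
With fR = 1.36×10⁻⁴ × 596×10³ m = 81.1 m/s:
V = [fR − √((fR)² − 4 fR V_g)]/2 = [81.1 − √(81.1² − 4×81.1×3.06)]/2 = 3.18 m/s
Supergeostrophic (V > V_g = 3.06 m/s), as expected around a high.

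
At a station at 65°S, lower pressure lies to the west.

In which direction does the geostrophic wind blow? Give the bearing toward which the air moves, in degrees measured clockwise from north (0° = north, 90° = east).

The pressure-gradient force points toward the west (bearing 270°).
Geostrophic balance: in the Southern Hemisphere the Coriolis force deflects motion to the left, so the geostrophic wind blows 90° to the left of the pressure-gradient force (low pressure on the right).
Rotating 270° by 90° counterclockwise gives 180° — the wind blows toward the south.

180°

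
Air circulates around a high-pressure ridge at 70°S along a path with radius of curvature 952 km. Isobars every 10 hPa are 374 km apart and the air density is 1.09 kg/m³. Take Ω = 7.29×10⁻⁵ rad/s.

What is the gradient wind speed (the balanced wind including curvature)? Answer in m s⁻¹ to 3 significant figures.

Coriolis parameter at 70°S:
f = 2Ω sin φ = 2 × 7.29×10⁻⁵ × sin 70° = 1.37×10⁻⁴ s⁻¹
Pressure gradient: |∂P/∂n| = 1000 Pa / 374000 m = 2.67×10⁻³ Pa/m
Geostrophic speed: V_g = |∂P/∂n|/(fρ) = 2.67×10⁻³/(1.37×10⁻⁴ × 1.09) = 17.9 m/s
Around a high, pressure-gradient force acts outward with centrifugal, so Coriolis balances both:
fV = (1/ρ)|∂P/∂n| + V²/R  →  V² − fR·V + fR·V_g = 0
With fR = 1.37×10⁻⁴ × 952×10³ m = 130 m/s:
V = [fR − √((fR)² − 4 fR V_g)]/2 = [130 − √(130² − 4×130×17.9)]/2 = 21.4 m/s
Supergeostrophic (V > V_g = 17.9 m/s), as expected around a high.

21.4 m s⁻¹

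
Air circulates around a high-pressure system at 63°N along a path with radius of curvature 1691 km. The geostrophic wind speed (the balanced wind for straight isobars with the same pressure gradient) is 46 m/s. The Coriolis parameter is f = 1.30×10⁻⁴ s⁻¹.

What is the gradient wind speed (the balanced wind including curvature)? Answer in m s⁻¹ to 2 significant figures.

Around a high, pressure-gradient force acts outward with centrifugal, so Coriolis balances both:
fV = (1/ρ)|∂P/∂n| + V²/R  →  V² − fR·V + fR·V_g = 0
With fR = 1.30×10⁻⁴ × 1691×10³ m = 220 m/s:
V = [fR − √((fR)² − 4 fR V_g)]/2 = [220 − √(220² − 4×220×46)]/2 = 65.5 m/s
Supergeostrophic (V > V_g = 46 m/s), as expected around a high.

66 m s⁻¹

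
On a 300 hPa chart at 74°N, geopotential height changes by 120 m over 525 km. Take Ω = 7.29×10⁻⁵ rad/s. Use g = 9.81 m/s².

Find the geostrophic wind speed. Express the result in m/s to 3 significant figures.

16.0 m/s

Coriolis parameter at 74°N:
f = 2Ω sin φ = 2 × 7.29×10⁻⁵ × sin 74° = 1.40×10⁻⁴ s⁻¹
Height gradient: |∂Z/∂n| = 120 m / 525000 m = 2.29×10⁻⁴
On a pressure surface, geostrophic balance gives V_g = (g/f)|∂Z/∂n|:
V_g = 9.81 × 2.29×10⁻⁴ / 1.40×10⁻⁴ = 16.0 m/s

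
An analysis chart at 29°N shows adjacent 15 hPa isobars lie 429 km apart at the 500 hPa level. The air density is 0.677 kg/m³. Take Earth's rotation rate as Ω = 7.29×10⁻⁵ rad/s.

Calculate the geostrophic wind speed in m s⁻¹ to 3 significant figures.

73.1 m s⁻¹

Coriolis parameter at 29°N:
f = 2Ω sin φ = 2 × 7.29×10⁻⁵ × sin 29° = 7.07×10⁻⁵ s⁻¹
Pressure gradient: |∂P/∂n| = 1500 Pa / 429000 m = 3.50×10⁻³ Pa/m
Geostrophic balance (pressure-gradient force = Coriolis force):
V_g = (1/(fρ)) |∂P/∂n| = 3.50×10⁻³ / (7.07×10⁻⁵ × 0.677) = 73.1 m/s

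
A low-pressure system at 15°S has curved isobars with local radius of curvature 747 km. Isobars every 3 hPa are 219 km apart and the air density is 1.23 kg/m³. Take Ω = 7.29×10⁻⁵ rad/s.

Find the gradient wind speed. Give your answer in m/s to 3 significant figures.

18.0 m/s

Coriolis parameter at 15°S:
f = 2Ω sin φ = 2 × 7.29×10⁻⁵ × sin 15° = 3.77×10⁻⁵ s⁻¹
Pressure gradient: |∂P/∂n| = 300 Pa / 219000 m = 1.37×10⁻³ Pa/m
Geostrophic speed: V_g = |∂P/∂n|/(fρ) = 1.37×10⁻³/(3.77×10⁻⁵ × 1.23) = 29.5 m/s
Around a low, centrifugal force acts outward with Coriolis, so pressure-gradient force balances both:
(1/ρ)|∂P/∂n| = fV + V²/R  →  V² + fR·V − fR·V_g = 0
With fR = 3.77×10⁻⁵ × 747×10³ m = 28.2 m/s:
V = [−fR + √((fR)² + 4 fR V_g)]/2 = [−28.2 + √(28.2² + 4×28.2×29.5)]/2 = 18 m/s
Subgeostrophic (V < V_g = 29.5 m/s), as expected around a low.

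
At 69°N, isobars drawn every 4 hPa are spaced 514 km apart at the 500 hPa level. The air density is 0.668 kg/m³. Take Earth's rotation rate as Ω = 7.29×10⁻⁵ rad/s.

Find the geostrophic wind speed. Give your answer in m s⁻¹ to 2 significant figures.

Coriolis parameter at 69°N:
f = 2Ω sin φ = 2 × 7.29×10⁻⁵ × sin 69° = 1.36×10⁻⁴ s⁻¹
Pressure gradient: |∂P/∂n| = 400 Pa / 514000 m = 7.78×10⁻⁴ Pa/m
Geostrophic balance (pressure-gradient force = Coriolis force):
V_g = (1/(fρ)) |∂P/∂n| = 7.78×10⁻⁴ / (1.36×10⁻⁴ × 0.668) = 8.56 m/s

8.6 m s⁻¹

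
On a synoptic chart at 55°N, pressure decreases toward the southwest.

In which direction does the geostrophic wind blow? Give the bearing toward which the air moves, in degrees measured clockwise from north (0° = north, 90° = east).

The pressure-gradient force points toward the southwest (bearing 225°).
Geostrophic balance: in the Northern Hemisphere the Coriolis force deflects motion to the right, so the geostrophic wind blows 90° to the right of the pressure-gradient force (low pressure on the left).
Rotating 225° by 90° clockwise gives 315° — the wind blows toward the northwest.

315°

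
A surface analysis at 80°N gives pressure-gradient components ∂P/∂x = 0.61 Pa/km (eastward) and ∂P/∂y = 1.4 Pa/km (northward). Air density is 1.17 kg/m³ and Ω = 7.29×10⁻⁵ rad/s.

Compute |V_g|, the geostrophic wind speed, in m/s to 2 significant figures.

9.1 m/s

Coriolis parameter at 80°N:
f = 2Ω sin φ = 2 × 7.29×10⁻⁵ × sin 80° = 1.44×10⁻⁴ s⁻¹
Component geostrophic relations (x east, y north):
u_g = −(1/(fρ)) ∂P/∂y,  v_g = (1/(fρ)) ∂P/∂x
u_g = −(1.4×10⁻³)/(1.44×10⁻⁴ × 1.17) = −8.33 m/s;  v_g = (0.61×10⁻³)/(1.44×10⁻⁴ × 1.17) = 3.63 m/s
|V_g| = √(u_g² + v_g²) = 9.09 m/s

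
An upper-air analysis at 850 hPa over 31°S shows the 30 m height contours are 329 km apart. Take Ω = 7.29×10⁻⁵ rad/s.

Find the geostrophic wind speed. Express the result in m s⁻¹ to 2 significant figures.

Coriolis parameter at 31°S:
f = 2Ω sin φ = 2 × 7.29×10⁻⁵ × sin 31° = 7.51×10⁻⁵ s⁻¹
Height gradient: |∂Z/∂n| = 30 m / 329000 m = 9.12×10⁻⁵
On a pressure surface, geostrophic balance gives V_g = (g/f)|∂Z/∂n|:
V_g = 9.81 × 9.12×10⁻⁵ / 7.51×10⁻⁵ = 11.9 m/s

12 m s⁻¹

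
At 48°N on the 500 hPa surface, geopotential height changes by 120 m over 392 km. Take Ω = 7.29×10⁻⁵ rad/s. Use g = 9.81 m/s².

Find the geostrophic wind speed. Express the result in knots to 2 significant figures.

54 knots

Coriolis parameter at 48°N:
f = 2Ω sin φ = 2 × 7.29×10⁻⁵ × sin 48° = 1.08×10⁻⁴ s⁻¹
Height gradient: |∂Z/∂n| = 120 m / 392000 m = 3.06×10⁻⁴
On a pressure surface, geostrophic balance gives V_g = (g/f)|∂Z/∂n|:
V_g = 9.81 × 3.06×10⁻⁴ / 1.08×10⁻⁴ = 27.7 m/s
Converting: 27.7 m/s × 1.944 = 54 knots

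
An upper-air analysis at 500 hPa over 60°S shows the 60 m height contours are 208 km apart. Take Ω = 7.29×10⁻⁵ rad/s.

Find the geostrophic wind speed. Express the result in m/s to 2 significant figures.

Coriolis parameter at 60°S:
f = 2Ω sin φ = 2 × 7.29×10⁻⁵ × sin 60° = 1.26×10⁻⁴ s⁻¹
Height gradient: |∂Z/∂n| = 60 m / 208000 m = 2.88×10⁻⁴
On a pressure surface, geostrophic balance gives V_g = (g/f)|∂Z/∂n|:
V_g = 9.81 × 2.88×10⁻⁴ / 1.26×10⁻⁴ = 22.4 m/s

22 m/s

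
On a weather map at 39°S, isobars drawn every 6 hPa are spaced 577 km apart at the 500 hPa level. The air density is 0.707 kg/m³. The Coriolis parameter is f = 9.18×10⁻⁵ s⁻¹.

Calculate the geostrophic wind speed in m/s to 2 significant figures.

Pressure gradient: |∂P/∂n| = 600 Pa / 577000 m = 1.04×10⁻³ Pa/m
Geostrophic balance (pressure-gradient force = Coriolis force):
V_g = (1/(fρ)) |∂P/∂n| = 1.04×10⁻³ / (9.18×10⁻⁵ × 0.707) = 16.0 m/s

16 m/s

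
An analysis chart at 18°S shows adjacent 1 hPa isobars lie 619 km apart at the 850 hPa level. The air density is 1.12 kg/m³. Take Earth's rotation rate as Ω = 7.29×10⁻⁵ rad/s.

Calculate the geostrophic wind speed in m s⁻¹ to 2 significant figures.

3.2 m s⁻¹

Coriolis parameter at 18°S:
f = 2Ω sin φ = 2 × 7.29×10⁻⁵ × sin 18° = 4.51×10⁻⁵ s⁻¹
Pressure gradient: |∂P/∂n| = 100 Pa / 619000 m = 1.62×10⁻⁴ Pa/m
Geostrophic balance (pressure-gradient force = Coriolis force):
V_g = (1/(fρ)) |∂P/∂n| = 1.62×10⁻⁴ / (4.51×10⁻⁵ × 1.12) = 3.20 m/s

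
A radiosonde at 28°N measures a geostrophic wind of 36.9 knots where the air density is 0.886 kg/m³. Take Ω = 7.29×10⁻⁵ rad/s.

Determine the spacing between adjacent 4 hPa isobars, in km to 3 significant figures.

Coriolis parameter at 28°N:
f = 2Ω sin φ = 2 × 7.29×10⁻⁵ × sin 28° = 6.84×10⁻⁵ s⁻¹
Wind speed in SI: 36.9 knots = 19.0 m/s
Geostrophic balance rearranged: |∂P/∂n| = f ρ V_g
|∂P/∂n| = 6.84×10⁻⁵ × 0.886 × 19.0 = 1.15×10⁻³ Pa/m
Isobar spacing: Δn = ΔP/|∂P/∂n| = 400 Pa / 1.15×10⁻³ Pa/m = 347452 m ≈ 347 km

347 km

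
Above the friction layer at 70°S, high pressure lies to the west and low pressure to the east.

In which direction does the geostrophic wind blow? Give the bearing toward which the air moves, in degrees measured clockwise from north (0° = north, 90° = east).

The pressure-gradient force points toward the east (bearing 090°).
Geostrophic balance: in the Southern Hemisphere the Coriolis force deflects motion to the left, so the geostrophic wind blows 90° to the left of the pressure-gradient force (low pressure on the right).
Rotating 090° by 90° counterclockwise gives 000° — the wind blows toward the north.

000°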